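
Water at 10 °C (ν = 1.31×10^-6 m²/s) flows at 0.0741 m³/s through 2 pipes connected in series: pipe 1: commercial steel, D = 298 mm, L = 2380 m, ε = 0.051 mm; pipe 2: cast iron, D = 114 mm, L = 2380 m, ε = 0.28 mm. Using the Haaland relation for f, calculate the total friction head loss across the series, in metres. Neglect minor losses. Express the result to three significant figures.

H ≈ 1410 m

Pipe 1: V = 1.062 m/s, Re = 2.42×10^5, ε/D = 1.71×10^-4, f = 0.01626, h_1 = f(L/D)V²/2g = 7.471 m
Pipe 2: V = 7.260 m/s, Re = 6.32×10^5, ε/D = 0.00246, f = 0.02503, h_2 = f(L/D)V²/2g = 1403 m
Series → Q common, losses add: H = Σh = 1411 m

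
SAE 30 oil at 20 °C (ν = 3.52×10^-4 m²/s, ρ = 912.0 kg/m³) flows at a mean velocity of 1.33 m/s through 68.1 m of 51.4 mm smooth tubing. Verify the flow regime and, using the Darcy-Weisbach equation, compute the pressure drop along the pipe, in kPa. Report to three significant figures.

Δp ≈ 352 kPa

Re = VD/ν = 1.33·0.05140/3.52×10^-4 = 194 → laminar (Re < 2300)
f = 64/Re = 0.3295
h_f = f(L/D)V²/(2g) = 0.3295·(68.1/0.05140)·1.33²/(2·9.81) = 39.36 m
Δp = ρg·h_f = 912.0·9.81·39.36 = 352.2 kPa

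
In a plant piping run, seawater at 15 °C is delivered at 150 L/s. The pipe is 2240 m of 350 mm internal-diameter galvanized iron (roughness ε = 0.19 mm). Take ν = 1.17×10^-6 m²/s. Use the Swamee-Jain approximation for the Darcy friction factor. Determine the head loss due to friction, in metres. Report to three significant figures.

h_f ≈ 14.4 m

V = 4Q/(πD²) = 4·0.150/(π·0.350²) = 1.559 m/s
Re = VD/ν = 1.559·0.350/1.17×10^-6 = 4.66×10^5 → turbulent
ε/D = 0.19/350 = 5.43×10^-4
Swamee-Jain: f = 0.01810
h_f = f(L/D)V²/(2g) = 0.01810·(2240/0.350)·1.559²/(2·9.81) = 14.35 m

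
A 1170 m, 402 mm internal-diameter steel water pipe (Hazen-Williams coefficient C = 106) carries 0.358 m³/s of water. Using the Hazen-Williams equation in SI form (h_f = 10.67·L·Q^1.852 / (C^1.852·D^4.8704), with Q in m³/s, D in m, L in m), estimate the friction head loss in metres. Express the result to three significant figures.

h_f ≈ 28.0 m

h_f = 10.67·1170·0.358^1.852 / (106^1.852·0.402^4.8704) = 27.98 m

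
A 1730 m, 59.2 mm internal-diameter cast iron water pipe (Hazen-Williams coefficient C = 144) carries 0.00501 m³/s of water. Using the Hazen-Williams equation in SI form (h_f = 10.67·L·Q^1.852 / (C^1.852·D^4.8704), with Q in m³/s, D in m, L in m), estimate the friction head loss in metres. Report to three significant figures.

h_f = 10.67·1730·0.00501^1.852 / (144^1.852·0.0592^4.8704) = 97.34 m

h_f ≈ 97.3 m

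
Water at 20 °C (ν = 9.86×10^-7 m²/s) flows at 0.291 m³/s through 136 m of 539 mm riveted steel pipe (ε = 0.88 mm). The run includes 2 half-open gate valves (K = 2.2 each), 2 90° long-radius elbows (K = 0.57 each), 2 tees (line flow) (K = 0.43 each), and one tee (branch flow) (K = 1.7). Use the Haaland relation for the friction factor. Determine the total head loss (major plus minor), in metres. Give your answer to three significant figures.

V = 4Q/(πD²) = 1.275 m/s; V²/2g = 0.08290 m
Re = 6.97×10^5, ε/D = 0.00163 → f = 0.02252 (Haaland)
Major: h_f = f(L/D)·V²/2g = 0.02252·252.3·0.08290 = 0.4710 m
Minor: ΣK = 8.10; h_m = ΣK·V²/2g = 0.6715 m
Total H_L = 0.4710 + 0.6715 = 1.143 m

H_L ≈ 1.14 m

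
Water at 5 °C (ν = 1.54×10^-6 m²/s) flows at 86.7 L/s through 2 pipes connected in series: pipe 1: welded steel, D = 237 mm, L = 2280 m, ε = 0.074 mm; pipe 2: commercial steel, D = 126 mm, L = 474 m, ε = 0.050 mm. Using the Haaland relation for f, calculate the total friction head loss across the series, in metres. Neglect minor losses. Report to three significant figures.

H ≈ 187 m

Pipe 1: V = 1.965 m/s, Re = 3.02×10^5, ε/D = 3.12×10^-4, f = 0.01688, h_1 = f(L/D)V²/2g = 31.96 m
Pipe 2: V = 6.953 m/s, Re = 5.69×10^5, ε/D = 3.97×10^-4, f = 0.01678, h_2 = f(L/D)V²/2g = 155.5 m
Series → Q common, losses add: H = Σh = 187.5 m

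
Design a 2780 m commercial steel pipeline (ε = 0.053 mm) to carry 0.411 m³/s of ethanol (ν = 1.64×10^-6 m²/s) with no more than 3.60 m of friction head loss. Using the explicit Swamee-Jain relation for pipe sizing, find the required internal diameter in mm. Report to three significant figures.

Swamee-Jain (Type III): D = 0.66·[ε^1.25·(LQ²/(gh_f))^4.75 + ν·Q^9.4·(L/(gh_f))^5.2]^0.04
LQ²/(gh_f) = 13.30; L/(gh_f) = 78.72
Term 1 = ε^1.25·(…)^4.75 = 0.984; Term 2 = ν·Q^9.4·(…)^5.2 = 2.78
D = 0.66·(0.984 + 2.78)^0.04 = 0.6960 m = 696 mm
Check: V = 1.08 m/s, Re = 4.58×10^5, f = 0.01434, h_f = 3.41 m ≈ 3.60 m ✓

D ≈ 696 mm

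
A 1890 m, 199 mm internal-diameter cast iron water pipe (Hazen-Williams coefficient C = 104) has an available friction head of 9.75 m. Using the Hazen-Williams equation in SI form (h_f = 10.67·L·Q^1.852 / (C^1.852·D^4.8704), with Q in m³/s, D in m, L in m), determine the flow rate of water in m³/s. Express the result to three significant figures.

Rearranging: Q = [h_f·C^1.852·D^4.8704 / (10.67·L)]^(1/1.852)
Q = [9.75·104^1.852·0.199^4.8704 / (10.67·1890)]^0.540 = 0.02415 m³/s

Q ≈ 0.0241 m³/s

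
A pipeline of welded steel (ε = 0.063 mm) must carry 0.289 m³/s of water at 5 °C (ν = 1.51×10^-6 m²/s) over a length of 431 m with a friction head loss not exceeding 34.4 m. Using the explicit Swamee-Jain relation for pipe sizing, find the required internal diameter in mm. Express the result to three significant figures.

Swamee-Jain (Type III): D = 0.66·[ε^1.25·(LQ²/(gh_f))^4.75 + ν·Q^9.4·(L/(gh_f))^5.2]^0.04
LQ²/(gh_f) = 0.1067; L/(gh_f) = 1.277
Term 1 = ε^1.25·(…)^4.75 = 1.36×10^-10; Term 2 = ν·Q^9.4·(…)^5.2 = 4.61×10^-11
D = 0.66·(1.36×10^-10 + 4.61×10^-11)^0.04 = 0.2691 m = 269 mm
Check: V = 5.08 m/s, Re = 9.06×10^5, f = 0.01521, h_f = 32.1 m ≈ 34.4 m ✓

D ≈ 269 mm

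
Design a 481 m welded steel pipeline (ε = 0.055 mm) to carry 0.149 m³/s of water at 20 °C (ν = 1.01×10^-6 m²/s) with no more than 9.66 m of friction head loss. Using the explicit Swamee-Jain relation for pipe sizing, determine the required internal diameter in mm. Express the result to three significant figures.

Swamee-Jain (Type III): D = 0.66·[ε^1.25·(LQ²/(gh_f))^4.75 + ν·Q^9.4·(L/(gh_f))^5.2]^0.04
LQ²/(gh_f) = 0.1127; L/(gh_f) = 5.076
Term 1 = ε^1.25·(…)^4.75 = 1.49×10^-10; Term 2 = ν·Q^9.4·(…)^5.2 = 7.96×10^-11
D = 0.66·(1.49×10^-10 + 7.96×10^-11)^0.04 = 0.2716 m = 272 mm
Check: V = 2.57 m/s, Re = 6.92×10^5, f = 0.01515, h_f = 9.05 m ≈ 9.66 m ✓

D ≈ 272 mm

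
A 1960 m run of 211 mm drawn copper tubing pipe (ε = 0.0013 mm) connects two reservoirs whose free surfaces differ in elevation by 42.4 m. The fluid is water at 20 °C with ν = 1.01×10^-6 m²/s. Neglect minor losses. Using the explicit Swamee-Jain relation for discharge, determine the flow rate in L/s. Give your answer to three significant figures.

Q ≈ 91.6 L/s

Swamee-Jain (Type II): Q = -0.965·√(gD⁵h_f/L)·ln[ε/(3.7D) + √(3.17ν²L/(gD³h_f))]
√(gD⁵h_f/L) = √(9.81·0.211⁵·42.4/1960) = 0.009421
ε/(3.7D) = 1.67×10^-6; √(3.17ν²L/(gD³h_f)) = 4.03×10^-5
Q = -0.965·0.009421·ln(4.194×10^-5) = 0.09163 m³/s
Check: V = 2.62 m/s, Re = 5.47×10^5, f = 0.01299, h_f = 42.2 m ≈ 42.4 m ✓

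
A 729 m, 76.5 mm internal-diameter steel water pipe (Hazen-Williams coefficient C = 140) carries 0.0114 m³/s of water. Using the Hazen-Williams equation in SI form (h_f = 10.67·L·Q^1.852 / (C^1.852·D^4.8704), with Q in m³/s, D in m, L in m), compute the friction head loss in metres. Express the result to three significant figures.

h_f ≈ 56.8 m

h_f = 10.67·729·0.0114^1.852 / (140^1.852·0.0765^4.8704) = 56.84 m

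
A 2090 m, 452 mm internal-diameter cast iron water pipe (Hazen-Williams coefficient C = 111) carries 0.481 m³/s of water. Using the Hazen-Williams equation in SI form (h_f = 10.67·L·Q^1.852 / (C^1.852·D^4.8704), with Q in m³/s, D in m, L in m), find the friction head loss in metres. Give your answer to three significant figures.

h_f = 10.67·2090·0.481^1.852 / (111^1.852·0.452^4.8704) = 44.80 m

h_f ≈ 44.8 m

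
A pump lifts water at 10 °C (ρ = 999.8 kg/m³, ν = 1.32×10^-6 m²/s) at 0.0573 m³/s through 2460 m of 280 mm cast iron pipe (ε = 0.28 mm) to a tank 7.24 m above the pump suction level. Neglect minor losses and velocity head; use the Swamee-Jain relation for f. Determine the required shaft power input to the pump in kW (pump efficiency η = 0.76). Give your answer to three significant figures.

V = 4Q/(πD²) = 0.9306 m/s; Re = 1.97×10^5; ε/D = 0.00100; f = 0.02121
h_f = f(L/D)V²/2g = 8.224 m
Total head H = z + h_f = 7.24 + 8.224 = 15.46 m
P_hyd = ρgQH = 999.8·9.81·0.0573·15.46 = 8.691 kW
P_shaft = P_hyd/η = 8.691/0.76 = 11.44 kW

P_shaft ≈ 11.4 kW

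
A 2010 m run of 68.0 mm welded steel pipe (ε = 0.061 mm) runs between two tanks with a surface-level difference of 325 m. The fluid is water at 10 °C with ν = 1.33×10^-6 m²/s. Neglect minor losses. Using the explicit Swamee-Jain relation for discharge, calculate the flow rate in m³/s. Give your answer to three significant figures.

Swamee-Jain (Type II): Q = -0.965·√(gD⁵h_f/L)·ln[ε/(3.7D) + √(3.17ν²L/(gD³h_f))]
√(gD⁵h_f/L) = √(9.81·0.0680⁵·325/2010) = 0.001519
ε/(3.7D) = 2.42×10^-4; √(3.17ν²L/(gD³h_f)) = 1.06×10^-4
Q = -0.965·0.001519·ln(3.485×10^-4) = 0.01167 m³/s
Check: V = 3.21 m/s, Re = 1.64×10^5, f = 0.02106, h_f = 328 m ≈ 325 m ✓

Q ≈ 0.0117 m³/s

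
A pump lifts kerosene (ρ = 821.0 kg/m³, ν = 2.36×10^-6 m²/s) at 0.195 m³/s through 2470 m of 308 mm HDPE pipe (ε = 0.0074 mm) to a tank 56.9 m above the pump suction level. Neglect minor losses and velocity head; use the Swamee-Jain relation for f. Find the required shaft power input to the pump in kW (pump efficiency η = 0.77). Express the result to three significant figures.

P_shaft ≈ 198 kW

V = 4Q/(πD²) = 2.617 m/s; Re = 3.42×10^5; ε/D = 2.40×10^-5; f = 0.01433
h_f = f(L/D)V²/2g = 40.13 m
Total head H = z + h_f = 56.9 + 40.13 = 97.03 m
P_hyd = ρgQH = 821.0·9.81·0.195·97.03 = 152.4 kW
P_shaft = P_hyd/η = 152.4/0.77 = 197.9 kW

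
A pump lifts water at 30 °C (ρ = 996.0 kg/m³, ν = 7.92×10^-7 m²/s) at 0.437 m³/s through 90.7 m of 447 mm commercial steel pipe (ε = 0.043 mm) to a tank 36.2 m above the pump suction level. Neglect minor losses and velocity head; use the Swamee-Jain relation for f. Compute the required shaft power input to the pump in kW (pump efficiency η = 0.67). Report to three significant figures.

P_shaft ≈ 237 kW

V = 4Q/(πD²) = 2.785 m/s; Re = 1.57×10^6; ε/D = 9.62×10^-5; f = 0.01300
h_f = f(L/D)V²/2g = 1.043 m
Total head H = z + h_f = 36.2 + 1.043 = 37.24 m
P_hyd = ρgQH = 996.0·9.81·0.437·37.24 = 159.0 kW
P_shaft = P_hyd/η = 159.0/0.67 = 237.3 kW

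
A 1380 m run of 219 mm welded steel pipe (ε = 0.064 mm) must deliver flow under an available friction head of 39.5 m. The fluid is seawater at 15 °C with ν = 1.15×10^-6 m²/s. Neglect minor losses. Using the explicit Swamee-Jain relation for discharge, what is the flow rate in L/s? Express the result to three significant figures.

Swamee-Jain (Type II): Q = -0.965·√(gD⁵h_f/L)·ln[ε/(3.7D) + √(3.17ν²L/(gD³h_f))]
√(gD⁵h_f/L) = √(9.81·0.219⁵·39.5/1380) = 0.01189
ε/(3.7D) = 7.90×10^-5; √(3.17ν²L/(gD³h_f)) = 3.77×10^-5
Q = -0.965·0.01189·ln(1.167×10^-4) = 0.1039 m³/s
Check: V = 2.76 m/s, Re = 5.25×10^5, f = 0.01626, h_f = 39.7 m ≈ 39.5 m ✓

Q ≈ 104 L/s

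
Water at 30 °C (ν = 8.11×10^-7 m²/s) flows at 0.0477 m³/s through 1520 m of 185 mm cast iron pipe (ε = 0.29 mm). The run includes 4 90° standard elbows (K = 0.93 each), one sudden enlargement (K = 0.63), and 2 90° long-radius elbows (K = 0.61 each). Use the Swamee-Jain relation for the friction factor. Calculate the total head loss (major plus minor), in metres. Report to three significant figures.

V = 4Q/(πD²) = 1.775 m/s; V²/2g = 0.1605 m
Re = 4.05×10^5, ε/D = 0.00157 → f = 0.02264 (Swamee-Jain)
Major: h_f = f(L/D)·V²/2g = 0.02264·8216·0.1605 = 29.85 m
Minor: ΣK = 5.57; h_m = ΣK·V²/2g = 0.8940 m
Total H_L = 29.85 + 0.8940 = 30.75 m

H_L ≈ 30.7 m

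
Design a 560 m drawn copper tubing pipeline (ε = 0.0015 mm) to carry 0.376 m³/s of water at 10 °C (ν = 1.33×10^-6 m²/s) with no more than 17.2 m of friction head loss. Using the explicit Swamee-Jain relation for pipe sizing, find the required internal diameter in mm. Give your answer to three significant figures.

Swamee-Jain (Type III): D = 0.66·[ε^1.25·(LQ²/(gh_f))^4.75 + ν·Q^9.4·(L/(gh_f))^5.2]^0.04
LQ²/(gh_f) = 0.4692; L/(gh_f) = 3.319
Term 1 = ε^1.25·(…)^4.75 = 1.44×10^-9; Term 2 = ν·Q^9.4·(…)^5.2 = 6.91×10^-8
D = 0.66·(1.44×10^-9 + 6.91×10^-8)^0.04 = 0.3416 m = 342 mm
Check: V = 4.10 m/s, Re = 1.05×10^6, f = 0.01162, h_f = 16.3 m ≈ 17.2 m ✓

D ≈ 342 mm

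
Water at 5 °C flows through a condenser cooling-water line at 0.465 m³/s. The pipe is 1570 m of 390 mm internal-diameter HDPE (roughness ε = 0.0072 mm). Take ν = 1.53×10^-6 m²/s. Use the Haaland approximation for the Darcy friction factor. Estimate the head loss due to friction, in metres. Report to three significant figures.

V = 4Q/(πD²) = 4·0.465/(π·0.390²) = 3.893 m/s
Re = VD/ν = 3.893·0.390/1.53×10^-6 = 9.92×10^5 → turbulent
ε/D = 0.0072/390 = 1.85×10^-5
Haaland: f = 0.01194
h_f = f(L/D)V²/(2g) = 0.01194·(1570/0.390)·3.893²/(2·9.81) = 37.14 m

h_f ≈ 37.1 m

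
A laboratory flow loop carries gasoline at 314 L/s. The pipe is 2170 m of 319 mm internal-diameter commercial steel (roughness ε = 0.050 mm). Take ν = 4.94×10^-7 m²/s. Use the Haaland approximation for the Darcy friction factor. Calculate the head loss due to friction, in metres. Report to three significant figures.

V = 4Q/(πD²) = 4·0.314/(π·0.319²) = 3.929 m/s
Re = VD/ν = 3.929·0.319/4.94×10^-7 = 2.54×10^6 → turbulent
ε/D = 0.050/319 = 1.57×10^-4
Haaland: f = 0.01353
h_f = f(L/D)V²/(2g) = 0.01353·(2170/0.319)·3.929²/(2·9.81) = 72.38 m

h_f ≈ 72.4 m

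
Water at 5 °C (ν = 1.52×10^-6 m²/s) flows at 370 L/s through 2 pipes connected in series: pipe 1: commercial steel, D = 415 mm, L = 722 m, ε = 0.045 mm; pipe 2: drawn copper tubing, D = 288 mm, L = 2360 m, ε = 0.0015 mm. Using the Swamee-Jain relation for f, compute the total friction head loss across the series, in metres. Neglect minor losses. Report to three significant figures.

Pipe 1: V = 2.735 m/s, Re = 7.47×10^5, ε/D = 1.08×10^-4, f = 0.01398, h_1 = f(L/D)V²/2g = 9.275 m
Pipe 2: V = 5.680 m/s, Re = 1.08×10^6, ε/D = 5.21×10^-6, f = 0.01160, h_2 = f(L/D)V²/2g = 156.3 m
Series → Q common, losses add: H = Σh = 165.6 m

H ≈ 166 m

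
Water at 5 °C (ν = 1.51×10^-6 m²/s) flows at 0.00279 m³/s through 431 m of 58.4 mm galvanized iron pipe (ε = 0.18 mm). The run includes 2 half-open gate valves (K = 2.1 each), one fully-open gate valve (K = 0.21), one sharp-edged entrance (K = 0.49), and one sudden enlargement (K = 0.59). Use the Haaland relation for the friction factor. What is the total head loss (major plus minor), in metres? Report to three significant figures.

H_L ≈ 12.2 m

V = 4Q/(πD²) = 1.042 m/s; V²/2g = 0.05529 m
Re = 4.03×10^4, ε/D = 0.00308 → f = 0.02909 (Haaland)
Major: h_f = f(L/D)·V²/2g = 0.02909·7380·0.05529 = 11.87 m
Minor: ΣK = 5.49; h_m = ΣK·V²/2g = 0.3036 m
Total H_L = 11.87 + 0.3036 = 12.18 m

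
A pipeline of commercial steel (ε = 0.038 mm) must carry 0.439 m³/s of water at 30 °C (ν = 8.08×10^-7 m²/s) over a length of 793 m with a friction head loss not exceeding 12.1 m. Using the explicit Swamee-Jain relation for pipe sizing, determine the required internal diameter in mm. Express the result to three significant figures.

D ≈ 425 mm

Swamee-Jain (Type III): D = 0.66·[ε^1.25·(LQ²/(gh_f))^4.75 + ν·Q^9.4·(L/(gh_f))^5.2]^0.04
LQ²/(gh_f) = 1.288; L/(gh_f) = 6.681
Term 1 = ε^1.25·(…)^4.75 = 9.91×10^-6; Term 2 = ν·Q^9.4·(…)^5.2 = 6.85×10^-6
D = 0.66·(9.91×10^-6 + 6.85×10^-6)^0.04 = 0.4251 m = 425 mm
Check: V = 3.09 m/s, Re = 1.63×10^6, f = 0.01285, h_f = 11.7 m ≈ 12.1 m ✓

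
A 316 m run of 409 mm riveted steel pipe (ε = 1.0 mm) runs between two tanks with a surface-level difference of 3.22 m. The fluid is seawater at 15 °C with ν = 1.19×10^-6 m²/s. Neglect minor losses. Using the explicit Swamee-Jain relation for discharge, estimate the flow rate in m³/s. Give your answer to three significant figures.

Swamee-Jain (Type II): Q = -0.965·√(gD⁵h_f/L)·ln[ε/(3.7D) + √(3.17ν²L/(gD³h_f))]
√(gD⁵h_f/L) = √(9.81·0.409⁵·3.22/316) = 0.03382
ε/(3.7D) = 6.61×10^-4; √(3.17ν²L/(gD³h_f)) = 2.56×10^-5
Q = -0.965·0.03382·ln(6.864×10^-4) = 0.2378 m³/s
Check: V = 1.81 m/s, Re = 6.22×10^5, f = 0.02508, h_f = 3.23 m ≈ 3.22 m ✓

Q ≈ 0.238 m³/s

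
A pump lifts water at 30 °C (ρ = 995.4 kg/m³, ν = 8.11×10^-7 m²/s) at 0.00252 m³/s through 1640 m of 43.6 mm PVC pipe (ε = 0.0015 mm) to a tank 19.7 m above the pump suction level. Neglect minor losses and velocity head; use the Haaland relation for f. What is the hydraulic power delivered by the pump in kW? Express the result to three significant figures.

V = 4Q/(πD²) = 1.688 m/s; Re = 9.07×10^4; ε/D = 3.44×10^-5; f = 0.01832
h_f = f(L/D)V²/2g = 100.1 m
Total head H = z + h_f = 19.7 + 100.1 = 119.8 m
P_hyd = ρgQH = 995.4·9.81·0.00252·119.8 = 2.947 kW

P_hyd ≈ 2.95 kW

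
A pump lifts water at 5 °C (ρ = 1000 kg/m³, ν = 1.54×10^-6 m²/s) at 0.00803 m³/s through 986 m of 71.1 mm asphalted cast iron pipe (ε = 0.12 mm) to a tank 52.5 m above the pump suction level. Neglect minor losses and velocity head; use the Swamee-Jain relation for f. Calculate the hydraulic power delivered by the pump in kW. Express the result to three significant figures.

P_hyd ≈ 9.74 kW

V = 4Q/(πD²) = 2.022 m/s; Re = 9.34×10^4; ε/D = 0.00169; f = 0.02460
h_f = f(L/D)V²/2g = 71.14 m
Total head H = z + h_f = 52.5 + 71.14 = 123.6 m
P_hyd = ρgQH = 1000·9.81·0.00803·123.6 = 9.739 kW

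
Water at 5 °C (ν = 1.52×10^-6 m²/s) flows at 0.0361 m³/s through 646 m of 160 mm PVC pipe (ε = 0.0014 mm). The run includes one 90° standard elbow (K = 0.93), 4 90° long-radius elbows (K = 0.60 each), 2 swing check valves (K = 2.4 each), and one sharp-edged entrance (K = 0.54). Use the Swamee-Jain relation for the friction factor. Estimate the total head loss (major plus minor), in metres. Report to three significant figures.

H_L ≈ 11.9 m

V = 4Q/(πD²) = 1.795 m/s; V²/2g = 0.1643 m
Re = 1.89×10^5, ε/D = 8.75×10^-6 → f = 0.01578 (Swamee-Jain)
Major: h_f = f(L/D)·V²/2g = 0.01578·4038·0.1643 = 10.47 m
Minor: ΣK = 8.67; h_m = ΣK·V²/2g = 1.425 m
Total H_L = 10.47 + 1.425 = 11.89 m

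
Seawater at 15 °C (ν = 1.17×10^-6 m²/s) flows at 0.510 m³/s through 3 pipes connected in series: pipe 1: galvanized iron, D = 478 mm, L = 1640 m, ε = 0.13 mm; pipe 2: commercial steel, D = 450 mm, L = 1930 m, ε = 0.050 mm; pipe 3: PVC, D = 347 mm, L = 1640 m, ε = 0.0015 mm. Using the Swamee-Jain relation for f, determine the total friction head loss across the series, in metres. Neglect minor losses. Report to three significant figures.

H ≈ 128 m

Pipe 1: V = 2.842 m/s, Re = 1.16×10^6, ε/D = 2.72×10^-4, f = 0.01540, h_1 = f(L/D)V²/2g = 21.75 m
Pipe 2: V = 3.207 m/s, Re = 1.23×10^6, ε/D = 1.11×10^-4, f = 0.01346, h_2 = f(L/D)V²/2g = 30.25 m
Pipe 3: V = 5.393 m/s, Re = 1.60×10^6, ε/D = 4.32×10^-6, f = 0.01089, h_3 = f(L/D)V²/2g = 76.27 m
Series → Q common, losses add: H = Σh = 128.3 m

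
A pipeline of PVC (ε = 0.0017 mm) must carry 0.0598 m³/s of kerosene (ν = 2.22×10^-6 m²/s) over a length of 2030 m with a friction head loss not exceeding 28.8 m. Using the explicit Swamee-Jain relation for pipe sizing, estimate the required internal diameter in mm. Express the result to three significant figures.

D ≈ 205 mm

Swamee-Jain (Type III): D = 0.66·[ε^1.25·(LQ²/(gh_f))^4.75 + ν·Q^9.4·(L/(gh_f))^5.2]^0.04
LQ²/(gh_f) = 0.02569; L/(gh_f) = 7.185
Term 1 = ε^1.25·(…)^4.75 = 1.72×10^-15; Term 2 = ν·Q^9.4·(…)^5.2 = 2.00×10^-13
D = 0.66·(1.72×10^-15 + 2.00×10^-13)^0.04 = 0.2050 m = 205 mm
Check: V = 1.81 m/s, Re = 1.67×10^5, f = 0.01616, h_f = 26.8 m ≈ 28.8 m ✓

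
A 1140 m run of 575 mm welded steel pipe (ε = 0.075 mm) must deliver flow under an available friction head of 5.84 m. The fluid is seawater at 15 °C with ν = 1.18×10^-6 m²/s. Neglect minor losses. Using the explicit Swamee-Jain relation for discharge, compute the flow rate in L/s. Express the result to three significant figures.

Q ≈ 530 L/s

Swamee-Jain (Type II): Q = -0.965·√(gD⁵h_f/L)·ln[ε/(3.7D) + √(3.17ν²L/(gD³h_f))]
√(gD⁵h_f/L) = √(9.81·0.575⁵·5.84/1140) = 0.05620
ε/(3.7D) = 3.53×10^-5; √(3.17ν²L/(gD³h_f)) = 2.15×10^-5
Q = -0.965·0.05620·ln(5.675×10^-5) = 0.5303 m³/s
Check: V = 2.04 m/s, Re = 9.95×10^5, f = 0.01394, h_f = 5.87 m ≈ 5.84 m ✓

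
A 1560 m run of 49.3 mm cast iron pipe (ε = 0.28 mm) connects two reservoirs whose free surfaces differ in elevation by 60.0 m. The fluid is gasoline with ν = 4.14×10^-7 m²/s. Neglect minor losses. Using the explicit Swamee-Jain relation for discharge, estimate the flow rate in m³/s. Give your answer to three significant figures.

Q ≈ 0.00205 m³/s

Swamee-Jain (Type II): Q = -0.965·√(gD⁵h_f/L)·ln[ε/(3.7D) + √(3.17ν²L/(gD³h_f))]
√(gD⁵h_f/L) = √(9.81·0.0493⁵·60.0/1560) = 3.315×10^-4
ε/(3.7D) = 0.00154; √(3.17ν²L/(gD³h_f)) = 1.10×10^-4
Q = -0.965·3.315×10^-4·ln(0.001645) = 0.002051 m³/s
Check: V = 1.07 m/s, Re = 1.28×10^5, f = 0.03247, h_f = 60.4 m ≈ 60.0 m ✓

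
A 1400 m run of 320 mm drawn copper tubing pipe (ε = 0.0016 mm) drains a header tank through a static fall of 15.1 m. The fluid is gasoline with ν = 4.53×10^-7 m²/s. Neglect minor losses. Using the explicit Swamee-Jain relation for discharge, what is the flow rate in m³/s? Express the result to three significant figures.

Swamee-Jain (Type II): Q = -0.965·√(gD⁵h_f/L)·ln[ε/(3.7D) + √(3.17ν²L/(gD³h_f))]
√(gD⁵h_f/L) = √(9.81·0.320⁵·15.1/1400) = 0.01884
ε/(3.7D) = 1.35×10^-6; √(3.17ν²L/(gD³h_f)) = 1.37×10^-5
Q = -0.965·0.01884·ln(1.505×10^-5) = 0.2019 m³/s
Check: V = 2.51 m/s, Re = 1.77×10^6, f = 0.01074, h_f = 15.1 m ≈ 15.1 m ✓

Q ≈ 0.202 m³/s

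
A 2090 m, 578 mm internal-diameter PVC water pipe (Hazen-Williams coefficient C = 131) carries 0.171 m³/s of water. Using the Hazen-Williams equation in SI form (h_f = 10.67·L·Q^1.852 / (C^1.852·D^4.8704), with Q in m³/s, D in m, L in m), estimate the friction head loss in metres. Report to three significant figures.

h_f = 10.67·2090·0.171^1.852 / (131^1.852·0.578^4.8704) = 1.466 m

h_f ≈ 1.47 m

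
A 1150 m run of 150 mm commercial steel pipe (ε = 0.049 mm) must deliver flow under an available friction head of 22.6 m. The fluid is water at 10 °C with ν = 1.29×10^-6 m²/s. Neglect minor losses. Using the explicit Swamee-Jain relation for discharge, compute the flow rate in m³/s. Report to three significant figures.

Swamee-Jain (Type II): Q = -0.965·√(gD⁵h_f/L)·ln[ε/(3.7D) + √(3.17ν²L/(gD³h_f))]
√(gD⁵h_f/L) = √(9.81·0.150⁵·22.6/1150) = 0.003826
ε/(3.7D) = 8.83×10^-5; √(3.17ν²L/(gD³h_f)) = 9.00×10^-5
Q = -0.965·0.003826·ln(1.783×10^-4) = 0.03187 m³/s
Check: V = 1.80 m/s, Re = 2.10×10^5, f = 0.01786, h_f = 22.7 m ≈ 22.6 m ✓

Q ≈ 0.0319 m³/s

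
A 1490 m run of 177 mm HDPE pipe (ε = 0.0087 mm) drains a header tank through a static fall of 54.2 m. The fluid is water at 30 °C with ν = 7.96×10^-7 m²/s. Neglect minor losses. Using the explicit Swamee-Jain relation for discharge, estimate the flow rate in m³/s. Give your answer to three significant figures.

Swamee-Jain (Type II): Q = -0.965·√(gD⁵h_f/L)·ln[ε/(3.7D) + √(3.17ν²L/(gD³h_f))]
√(gD⁵h_f/L) = √(9.81·0.177⁵·54.2/1490) = 0.007874
ε/(3.7D) = 1.33×10^-5; √(3.17ν²L/(gD³h_f)) = 3.19×10^-5
Q = -0.965·0.007874·ln(4.514×10^-5) = 0.07602 m³/s
Check: V = 3.09 m/s, Re = 6.87×10^5, f = 0.01325, h_f = 54.3 m ≈ 54.2 m ✓

Q ≈ 0.0760 m³/s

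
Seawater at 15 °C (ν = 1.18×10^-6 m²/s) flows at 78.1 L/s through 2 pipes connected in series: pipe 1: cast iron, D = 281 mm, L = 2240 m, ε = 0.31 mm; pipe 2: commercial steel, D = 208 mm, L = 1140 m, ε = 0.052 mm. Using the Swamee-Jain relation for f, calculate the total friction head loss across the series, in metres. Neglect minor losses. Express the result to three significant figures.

Pipe 1: V = 1.259 m/s, Re = 3.00×10^5, ε/D = 0.00110, f = 0.02116, h_1 = f(L/D)V²/2g = 13.64 m
Pipe 2: V = 2.298 m/s, Re = 4.05×10^5, ε/D = 2.50×10^-4, f = 0.01624, h_2 = f(L/D)V²/2g = 23.96 m
Series → Q common, losses add: H = Σh = 37.60 m

H ≈ 37.6 m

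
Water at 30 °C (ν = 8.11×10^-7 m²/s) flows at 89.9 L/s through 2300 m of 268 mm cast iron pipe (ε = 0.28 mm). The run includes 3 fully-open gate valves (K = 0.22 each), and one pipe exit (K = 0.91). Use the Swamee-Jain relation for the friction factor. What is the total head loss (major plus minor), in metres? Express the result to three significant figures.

H_L ≈ 23.0 m

V = 4Q/(πD²) = 1.594 m/s; V²/2g = 0.1294 m
Re = 5.27×10^5, ε/D = 0.00104 → f = 0.02052 (Swamee-Jain)
Major: h_f = f(L/D)·V²/2g = 0.02052·8582·0.1294 = 22.79 m
Minor: ΣK = 1.57; h_m = ΣK·V²/2g = 0.2032 m
Total H_L = 22.79 + 0.2032 = 23.00 m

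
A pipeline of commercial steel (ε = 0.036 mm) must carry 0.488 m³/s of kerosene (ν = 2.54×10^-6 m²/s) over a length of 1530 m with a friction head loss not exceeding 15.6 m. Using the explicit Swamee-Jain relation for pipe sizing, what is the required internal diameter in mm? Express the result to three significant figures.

Swamee-Jain (Type III): D = 0.66·[ε^1.25·(LQ²/(gh_f))^4.75 + ν·Q^9.4·(L/(gh_f))^5.2]^0.04
LQ²/(gh_f) = 2.381; L/(gh_f) = 9.998
Term 1 = ε^1.25·(…)^4.75 = 1.72×10^-4; Term 2 = ν·Q^9.4·(…)^5.2 = 4.74×10^-4
D = 0.66·(1.72×10^-4 + 4.74×10^-4)^0.04 = 0.4920 m = 492 mm
Check: V = 2.57 m/s, Re = 4.97×10^5, f = 0.01415, h_f = 14.8 m ≈ 15.6 m ✓

D ≈ 492 mm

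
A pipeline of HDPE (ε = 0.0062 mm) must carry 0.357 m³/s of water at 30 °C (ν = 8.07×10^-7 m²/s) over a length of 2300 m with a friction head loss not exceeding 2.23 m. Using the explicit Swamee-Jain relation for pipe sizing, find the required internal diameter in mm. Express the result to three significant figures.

Swamee-Jain (Type III): D = 0.66·[ε^1.25·(LQ²/(gh_f))^4.75 + ν·Q^9.4·(L/(gh_f))^5.2]^0.04
LQ²/(gh_f) = 13.40; L/(gh_f) = 105.1
Term 1 = ε^1.25·(…)^4.75 = 0.0699; Term 2 = ν·Q^9.4·(…)^5.2 = 1.64
D = 0.66·(0.0699 + 1.64)^0.04 = 0.6743 m = 674 mm
Check: V = 1.000 m/s, Re = 8.35×10^5, f = 0.01217, h_f = 2.11 m ≈ 2.23 m ✓

D ≈ 674 mm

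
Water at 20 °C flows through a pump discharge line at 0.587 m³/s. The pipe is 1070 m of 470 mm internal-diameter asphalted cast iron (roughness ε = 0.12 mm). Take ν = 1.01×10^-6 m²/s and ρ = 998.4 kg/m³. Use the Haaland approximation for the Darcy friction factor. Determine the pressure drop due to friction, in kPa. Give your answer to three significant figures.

V = 4Q/(πD²) = 4·0.587/(π·0.470²) = 3.383 m/s
Re = VD/ν = 3.383·0.470/1.01×10^-6 = 1.57×10^6 → turbulent
ε/D = 0.12/470 = 2.55×10^-4
Haaland: f = 0.01493
h_f = f(L/D)V²/(2g) = 0.01493·(1070/0.470)·3.383²/(2·9.81) = 19.84 m
Δp = ρg·h_f = 998.4·9.81·19.84 = 194.3 kPa

Δp ≈ 194 kPa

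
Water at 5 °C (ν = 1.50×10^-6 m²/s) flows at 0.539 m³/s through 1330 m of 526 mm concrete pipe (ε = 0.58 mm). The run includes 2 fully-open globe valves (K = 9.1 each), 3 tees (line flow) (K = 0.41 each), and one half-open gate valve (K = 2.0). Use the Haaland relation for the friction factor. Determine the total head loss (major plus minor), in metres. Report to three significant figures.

V = 4Q/(πD²) = 2.480 m/s; V²/2g = 0.3136 m
Re = 8.70×10^5, ε/D = 0.00110 → f = 0.02044 (Haaland)
Major: h_f = f(L/D)·V²/2g = 0.02044·2529·0.3136 = 16.20 m
Minor: ΣK = 21.4; h_m = ΣK·V²/2g = 6.720 m
Total H_L = 16.20 + 6.720 = 22.92 m

H_L ≈ 22.9 m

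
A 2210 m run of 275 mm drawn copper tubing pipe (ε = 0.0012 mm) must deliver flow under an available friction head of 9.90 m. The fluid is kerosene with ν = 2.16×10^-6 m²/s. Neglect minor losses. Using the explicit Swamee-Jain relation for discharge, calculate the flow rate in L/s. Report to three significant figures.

Q ≈ 71.9 L/s

Swamee-Jain (Type II): Q = -0.965·√(gD⁵h_f/L)·ln[ε/(3.7D) + √(3.17ν²L/(gD³h_f))]
√(gD⁵h_f/L) = √(9.81·0.275⁵·9.90/2210) = 0.008314
ε/(3.7D) = 1.18×10^-6; √(3.17ν²L/(gD³h_f)) = 1.27×10^-4
Q = -0.965·0.008314·ln(1.284×10^-4) = 0.07189 m³/s
Check: V = 1.21 m/s, Re = 1.54×10^5, f = 0.01639, h_f = 9.83 m ≈ 9.90 m ✓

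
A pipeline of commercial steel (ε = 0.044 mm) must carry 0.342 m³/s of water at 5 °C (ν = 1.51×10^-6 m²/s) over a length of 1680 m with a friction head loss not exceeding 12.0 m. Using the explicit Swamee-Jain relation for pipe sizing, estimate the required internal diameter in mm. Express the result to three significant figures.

D ≈ 457 mm

Swamee-Jain (Type III): D = 0.66·[ε^1.25·(LQ²/(gh_f))^4.75 + ν·Q^9.4·(L/(gh_f))^5.2]^0.04
LQ²/(gh_f) = 1.669; L/(gh_f) = 14.27
Term 1 = ε^1.25·(…)^4.75 = 4.09×10^-5; Term 2 = ν·Q^9.4·(…)^5.2 = 6.34×10^-5
D = 0.66·(4.09×10^-5 + 6.34×10^-5)^0.04 = 0.4574 m = 457 mm
Check: V = 2.08 m/s, Re = 6.31×10^5, f = 0.01406, h_f = 11.4 m ≈ 12.0 m ✓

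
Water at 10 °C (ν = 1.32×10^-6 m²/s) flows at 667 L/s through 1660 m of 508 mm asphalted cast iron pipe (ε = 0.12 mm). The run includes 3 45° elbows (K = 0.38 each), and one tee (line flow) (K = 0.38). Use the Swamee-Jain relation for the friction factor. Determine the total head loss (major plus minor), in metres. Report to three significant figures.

V = 4Q/(πD²) = 3.291 m/s; V²/2g = 0.5520 m
Re = 1.27×10^6, ε/D = 2.36×10^-4 → f = 0.01499 (Swamee-Jain)
Major: h_f = f(L/D)·V²/2g = 0.01499·3268·0.5520 = 27.03 m
Minor: ΣK = 1.52; h_m = ΣK·V²/2g = 0.8390 m
Total H_L = 27.03 + 0.8390 = 27.87 m

H_L ≈ 27.9 m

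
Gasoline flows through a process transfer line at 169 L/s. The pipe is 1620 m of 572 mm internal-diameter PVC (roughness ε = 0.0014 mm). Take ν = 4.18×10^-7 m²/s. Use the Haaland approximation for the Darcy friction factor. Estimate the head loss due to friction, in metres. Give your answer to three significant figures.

h_f ≈ 0.739 m

V = 4Q/(πD²) = 4·0.169/(π·0.572²) = 0.6577 m/s
Re = VD/ν = 0.6577·0.572/4.18×10^-7 = 9.00×10^5 → turbulent
ε/D = 0.0014/572 = 2.45×10^-6
Haaland: f = 0.01183
h_f = f(L/D)V²/(2g) = 0.01183·(1620/0.572)·0.6577²/(2·9.81) = 0.7387 m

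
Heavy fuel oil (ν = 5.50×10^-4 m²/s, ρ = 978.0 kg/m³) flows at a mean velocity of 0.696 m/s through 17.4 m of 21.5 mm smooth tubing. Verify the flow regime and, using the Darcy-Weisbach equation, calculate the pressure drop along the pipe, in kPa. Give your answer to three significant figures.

Δp ≈ 451 kPa

Re = VD/ν = 0.696·0.02150/5.50×10^-4 = 27.2 → laminar (Re < 2300)
f = 64/Re = 2.352
h_f = f(L/D)V²/(2g) = 2.352·(17.4/0.02150)·0.696²/(2·9.81) = 47.00 m
Δp = ρg·h_f = 978.0·9.81·47.00 = 451.0 kPa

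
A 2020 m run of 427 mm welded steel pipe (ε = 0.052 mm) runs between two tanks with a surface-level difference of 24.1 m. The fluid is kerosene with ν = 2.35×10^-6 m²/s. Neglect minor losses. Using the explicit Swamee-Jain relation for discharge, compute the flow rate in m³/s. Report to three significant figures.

Swamee-Jain (Type II): Q = -0.965·√(gD⁵h_f/L)·ln[ε/(3.7D) + √(3.17ν²L/(gD³h_f))]
√(gD⁵h_f/L) = √(9.81·0.427⁵·24.1/2020) = 0.04076
ε/(3.7D) = 3.29×10^-5; √(3.17ν²L/(gD³h_f)) = 4.38×10^-5
Q = -0.965·0.04076·ln(7.675×10^-5) = 0.3727 m³/s
Check: V = 2.60 m/s, Re = 4.73×10^5, f = 0.01480, h_f = 24.2 m ≈ 24.1 m ✓

Q ≈ 0.373 m³/s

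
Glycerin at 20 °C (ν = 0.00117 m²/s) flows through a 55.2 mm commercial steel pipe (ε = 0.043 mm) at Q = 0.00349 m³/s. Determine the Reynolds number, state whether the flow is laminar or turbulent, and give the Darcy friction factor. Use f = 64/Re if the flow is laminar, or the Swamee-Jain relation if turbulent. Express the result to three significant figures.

Re ≈ 68.8; laminar; f = 64/Re ≈ 0.930

V = 4Q/(πD²) = 1.458 m/s
Re = VD/ν = 1.458·0.0552/0.00117 = 68.8
Re < 2300 → laminar → f = 64/Re = 0.9302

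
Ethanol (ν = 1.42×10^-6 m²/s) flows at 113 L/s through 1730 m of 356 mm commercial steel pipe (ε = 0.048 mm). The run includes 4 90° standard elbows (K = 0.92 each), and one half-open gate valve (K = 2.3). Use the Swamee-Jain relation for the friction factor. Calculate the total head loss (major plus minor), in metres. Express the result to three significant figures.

H_L ≈ 5.46 m

V = 4Q/(πD²) = 1.135 m/s; V²/2g = 0.06569 m
Re = 2.85×10^5, ε/D = 1.35×10^-4 → f = 0.01587 (Swamee-Jain)
Major: h_f = f(L/D)·V²/2g = 0.01587·4860·0.06569 = 5.064 m
Minor: ΣK = 5.98; h_m = ΣK·V²/2g = 0.3928 m
Total H_L = 5.064 + 0.3928 = 5.457 m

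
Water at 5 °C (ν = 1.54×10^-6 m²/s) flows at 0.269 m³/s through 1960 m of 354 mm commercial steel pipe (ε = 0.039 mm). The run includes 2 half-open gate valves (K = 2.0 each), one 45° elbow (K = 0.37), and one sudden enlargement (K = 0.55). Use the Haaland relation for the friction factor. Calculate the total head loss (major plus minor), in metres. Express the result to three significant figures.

V = 4Q/(πD²) = 2.733 m/s; V²/2g = 0.3807 m
Re = 6.28×10^5, ε/D = 1.10×10^-4 → f = 0.01404 (Haaland)
Major: h_f = f(L/D)·V²/2g = 0.01404·5537·0.3807 = 29.59 m
Minor: ΣK = 4.92; h_m = ΣK·V²/2g = 1.873 m
Total H_L = 29.59 + 1.873 = 31.46 m

H_L ≈ 31.5 m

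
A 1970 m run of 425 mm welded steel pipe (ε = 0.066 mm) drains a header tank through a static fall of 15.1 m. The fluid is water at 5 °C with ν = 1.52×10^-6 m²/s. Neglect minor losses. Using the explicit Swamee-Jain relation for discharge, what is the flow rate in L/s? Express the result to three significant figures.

Q ≈ 295 L/s

Swamee-Jain (Type II): Q = -0.965·√(gD⁵h_f/L)·ln[ε/(3.7D) + √(3.17ν²L/(gD³h_f))]
√(gD⁵h_f/L) = √(9.81·0.425⁵·15.1/1970) = 0.03229
ε/(3.7D) = 4.20×10^-5; √(3.17ν²L/(gD³h_f)) = 3.56×10^-5
Q = -0.965·0.03229·ln(7.759×10^-5) = 0.2949 m³/s
Check: V = 2.08 m/s, Re = 5.81×10^5, f = 0.01486, h_f = 15.2 m ≈ 15.1 m ✓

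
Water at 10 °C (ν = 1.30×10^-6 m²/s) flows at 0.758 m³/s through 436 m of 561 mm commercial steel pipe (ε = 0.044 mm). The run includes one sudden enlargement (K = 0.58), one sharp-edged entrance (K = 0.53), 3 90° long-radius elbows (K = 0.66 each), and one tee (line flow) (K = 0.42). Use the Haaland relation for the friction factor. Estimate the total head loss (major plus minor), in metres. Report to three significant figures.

V = 4Q/(πD²) = 3.067 m/s; V²/2g = 0.4793 m
Re = 1.32×10^6, ε/D = 7.84×10^-5 → f = 0.01269 (Haaland)
Major: h_f = f(L/D)·V²/2g = 0.01269·777.2·0.4793 = 4.727 m
Minor: ΣK = 3.51; h_m = ΣK·V²/2g = 1.682 m
Total H_L = 4.727 + 1.682 = 6.409 m

H_L ≈ 6.41 m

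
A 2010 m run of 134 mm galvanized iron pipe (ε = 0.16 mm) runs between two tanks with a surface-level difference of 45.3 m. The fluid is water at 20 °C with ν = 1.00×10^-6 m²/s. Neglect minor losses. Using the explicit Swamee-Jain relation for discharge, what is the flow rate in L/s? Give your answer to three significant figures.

Swamee-Jain (Type II): Q = -0.965·√(gD⁵h_f/L)·ln[ε/(3.7D) + √(3.17ν²L/(gD³h_f))]
√(gD⁵h_f/L) = √(9.81·0.134⁵·45.3/2010) = 0.003091
ε/(3.7D) = 3.23×10^-4; √(3.17ν²L/(gD³h_f)) = 7.72×10^-5
Q = -0.965·0.003091·ln(3.999×10^-4) = 0.02334 m³/s
Check: V = 1.65 m/s, Re = 2.22×10^5, f = 0.02181, h_f = 45.7 m ≈ 45.3 m ✓

Q ≈ 23.3 L/s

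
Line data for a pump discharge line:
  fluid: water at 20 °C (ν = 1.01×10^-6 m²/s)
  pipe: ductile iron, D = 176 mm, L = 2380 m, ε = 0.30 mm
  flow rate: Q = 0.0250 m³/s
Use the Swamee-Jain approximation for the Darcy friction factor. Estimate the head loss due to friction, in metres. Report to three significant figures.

h_f ≈ 17.3 m

V = 4Q/(πD²) = 4·0.0250/(π·0.176²) = 1.028 m/s
Re = VD/ν = 1.028·0.176/1.01×10^-6 = 1.79×10^5 → turbulent
ε/D = 0.30/176 = 0.00170
Swamee-Jain: f = 0.02373
h_f = f(L/D)V²/(2g) = 0.02373·(2380/0.176)·1.028²/(2·9.81) = 17.27 m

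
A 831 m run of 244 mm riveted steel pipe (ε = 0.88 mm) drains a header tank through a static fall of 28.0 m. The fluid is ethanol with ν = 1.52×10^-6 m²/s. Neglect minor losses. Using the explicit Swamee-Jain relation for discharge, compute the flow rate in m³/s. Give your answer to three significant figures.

Q ≈ 0.112 m³/s

Swamee-Jain (Type II): Q = -0.965·√(gD⁵h_f/L)·ln[ε/(3.7D) + √(3.17ν²L/(gD³h_f))]
√(gD⁵h_f/L) = √(9.81·0.244⁵·28.0/831) = 0.01691
ε/(3.7D) = 9.75×10^-4; √(3.17ν²L/(gD³h_f)) = 3.91×10^-5
Q = -0.965·0.01691·ln(0.001014) = 0.1125 m³/s
Check: V = 2.41 m/s, Re = 3.86×10^5, f = 0.02801, h_f = 28.1 m ≈ 28.0 m ✓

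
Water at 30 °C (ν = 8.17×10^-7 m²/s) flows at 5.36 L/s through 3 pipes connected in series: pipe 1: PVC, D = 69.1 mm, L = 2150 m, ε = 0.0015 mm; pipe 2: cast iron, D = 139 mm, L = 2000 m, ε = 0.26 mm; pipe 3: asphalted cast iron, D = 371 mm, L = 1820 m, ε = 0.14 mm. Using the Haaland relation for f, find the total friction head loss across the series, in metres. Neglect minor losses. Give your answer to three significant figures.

Pipe 1: V = 1.429 m/s, Re = 1.21×10^5, ε/D = 2.17×10^-5, f = 0.01723, h_1 = f(L/D)V²/2g = 55.83 m
Pipe 2: V = 0.3532 m/s, Re = 6.01×10^4, ε/D = 0.00187, f = 0.02554, h_2 = f(L/D)V²/2g = 2.337 m
Pipe 3: V = 0.04958 m/s, Re = 2.25×10^4, ε/D = 3.77×10^-4, f = 0.02572, h_3 = f(L/D)V²/2g = 0.01581 m
Series → Q common, losses add: H = Σh = 58.19 m

H ≈ 58.2 m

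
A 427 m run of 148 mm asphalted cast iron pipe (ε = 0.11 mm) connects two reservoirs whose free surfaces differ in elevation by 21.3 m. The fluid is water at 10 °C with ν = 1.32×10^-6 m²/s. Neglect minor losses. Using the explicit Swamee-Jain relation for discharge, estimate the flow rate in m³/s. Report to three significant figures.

Swamee-Jain (Type II): Q = -0.965·√(gD⁵h_f/L)·ln[ε/(3.7D) + √(3.17ν²L/(gD³h_f))]
√(gD⁵h_f/L) = √(9.81·0.148⁵·21.3/427) = 0.005895
ε/(3.7D) = 2.01×10^-4; √(3.17ν²L/(gD³h_f)) = 5.90×10^-5
Q = -0.965·0.005895·ln(2.599×10^-4) = 0.04696 m³/s
Check: V = 2.73 m/s, Re = 3.06×10^5, f = 0.01958, h_f = 21.5 m ≈ 21.3 m ✓

Q ≈ 0.0470 m³/s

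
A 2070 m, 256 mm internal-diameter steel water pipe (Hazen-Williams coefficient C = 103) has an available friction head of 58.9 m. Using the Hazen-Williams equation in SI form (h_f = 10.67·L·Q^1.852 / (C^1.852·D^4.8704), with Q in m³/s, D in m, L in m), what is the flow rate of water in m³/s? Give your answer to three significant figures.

Rearranging: Q = [h_f·C^1.852·D^4.8704 / (10.67·L)]^(1/1.852)
Q = [58.9·103^1.852·0.256^4.8704 / (10.67·2070)]^0.540 = 0.1166 m³/s

Q ≈ 0.117 m³/s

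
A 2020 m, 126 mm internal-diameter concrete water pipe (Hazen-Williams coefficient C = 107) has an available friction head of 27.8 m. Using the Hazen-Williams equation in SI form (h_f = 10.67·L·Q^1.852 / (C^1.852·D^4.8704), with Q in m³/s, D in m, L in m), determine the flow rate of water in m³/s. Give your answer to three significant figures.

Q ≈ 0.0127 m³/s

Rearranging: Q = [h_f·C^1.852·D^4.8704 / (10.67·L)]^(1/1.852)
Q = [27.8·107^1.852·0.126^4.8704 / (10.67·2020)]^0.540 = 0.01269 m³/s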